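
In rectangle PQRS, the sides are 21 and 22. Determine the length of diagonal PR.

A rectangle's diagonal splits it into two right triangles, with the diagonal as the hypotenuse.
By the Pythagorean theorem, d^2 = 21^2 + 22^2 = 925.
Therefore d = sqrt(925) = 5*sqrt(37).

5*sqrt(37)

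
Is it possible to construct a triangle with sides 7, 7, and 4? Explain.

For three segments to close into a triangle, no single side can be as long as the other two combined.
The longest side is 7, and 4 + 7 = 11 > 7.
A triangle can be formed.

Yes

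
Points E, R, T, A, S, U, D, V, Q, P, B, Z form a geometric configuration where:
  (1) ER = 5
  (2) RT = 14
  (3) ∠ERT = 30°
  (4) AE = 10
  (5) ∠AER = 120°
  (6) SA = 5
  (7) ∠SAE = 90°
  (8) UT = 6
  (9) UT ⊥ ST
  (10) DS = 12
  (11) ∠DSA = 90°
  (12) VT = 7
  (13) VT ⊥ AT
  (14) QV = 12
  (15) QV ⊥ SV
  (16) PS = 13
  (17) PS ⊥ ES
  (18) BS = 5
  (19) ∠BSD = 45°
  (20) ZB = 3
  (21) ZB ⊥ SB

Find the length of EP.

Step 1: By the law of cosines on triangle EAS: ES² = 10² + 5² − 2·10·5·cos(90°) = 125, so ES = 5·√5.
Step 2: By the law of cosines on triangle ESP: EP² = (5·√5)² + 13² − 2·5·√5·13·cos(90°) = 294, so EP = 7·√6.

Therefore, the length of EP = 7·√6.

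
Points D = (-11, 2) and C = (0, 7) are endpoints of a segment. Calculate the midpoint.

The midpoint is the average of the coordinates:
x: (-11 + 0)/2 = -11/2
y: (2 + 7)/2 = 9/2
Midpoint = (-11/2, 9/2)

(-11/2, 9/2)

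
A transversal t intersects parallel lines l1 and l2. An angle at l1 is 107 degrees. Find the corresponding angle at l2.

When a transversal crosses parallel lines, angles in the same position at each intersection are called corresponding angles.
These are always equal, so the answer is 107 degrees.

107 degrees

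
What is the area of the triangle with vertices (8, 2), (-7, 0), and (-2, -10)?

The Shoelace formula computes the area from vertex coordinates by summing cross products.
For vertices (8,2), (-7,0), (-2,-10):
Signed sum = 8*0 - -7*2 + -7*-10 - -2*0 + -2*2 - 8*-10
= 14 + 70 + 76 = 160
Area = (1/2)|160| = 80.

80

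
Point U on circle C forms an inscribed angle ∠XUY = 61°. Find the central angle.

Central angle = 2 × 61° = 122° (inscribed angle theorem).

122°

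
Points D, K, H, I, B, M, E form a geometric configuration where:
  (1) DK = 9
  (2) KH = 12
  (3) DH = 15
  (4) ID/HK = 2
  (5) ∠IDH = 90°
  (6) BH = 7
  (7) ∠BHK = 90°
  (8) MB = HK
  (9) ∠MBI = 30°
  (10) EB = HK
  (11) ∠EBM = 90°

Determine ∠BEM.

From the given relations: EB = HK = 12; MB = HK = 12.
Step 1: By the law of cosines on triangle EBM: EM² = 12² + 12² − 2·12·12·cos(90°) = 288, so EM = 12·√2.
Step 2: By the inverse law of cosines on triangle BEM: cos(∠BEM) = (12² + (12·√2)² − 12²) / (2·12·12·√2) = 288/407.29 = 0.7071, so ∠BEM = 45°.

Therefore, the measure of angle ∠BEM = 45°.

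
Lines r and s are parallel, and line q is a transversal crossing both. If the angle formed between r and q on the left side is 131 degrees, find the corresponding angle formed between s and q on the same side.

When a transversal crosses parallel lines, angles in the same position at each intersection are called corresponding angles.
These are always equal, so the answer is 131 degrees.

131 degrees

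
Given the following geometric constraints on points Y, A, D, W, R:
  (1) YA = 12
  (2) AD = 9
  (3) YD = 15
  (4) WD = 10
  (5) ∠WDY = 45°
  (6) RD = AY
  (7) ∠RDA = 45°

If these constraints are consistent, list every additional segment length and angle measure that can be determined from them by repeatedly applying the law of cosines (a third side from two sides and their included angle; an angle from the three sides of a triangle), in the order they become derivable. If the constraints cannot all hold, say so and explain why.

The constraints are consistent. Derivable facts, in order:
After 1 step:
- AR ≈ 8.5
- YW ≈ 10.62
- ∠ADY = 53.13°
- ∠AYD = 36.87°
- ∠DAY = 90°
After 2 steps:
- ∠ARD = 48.47°
- ∠DAR = 86.53°
- ∠DWY = 93.27°
- ∠DYW = 41.73°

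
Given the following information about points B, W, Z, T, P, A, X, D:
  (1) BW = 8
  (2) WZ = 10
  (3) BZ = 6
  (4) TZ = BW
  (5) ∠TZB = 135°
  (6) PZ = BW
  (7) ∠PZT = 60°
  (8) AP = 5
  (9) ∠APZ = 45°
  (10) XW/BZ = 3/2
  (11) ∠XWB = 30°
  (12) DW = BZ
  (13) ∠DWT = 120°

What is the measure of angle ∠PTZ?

From the given relations: TZ = BW = 8; PZ = BW = 8.
Step 1: By the law of cosines on triangle TZP: TP² = 8² + 8² − 2·8·8·cos(60°) = 64, so TP = 8.
Step 2: By the inverse law of cosines on triangle PTZ: cos(∠PTZ) = (8² + 8² − 8²) / (2·8·8) = 64/128 = 0.5, so ∠PTZ = 60°.

Therefore, the measure of angle ∠PTZ = 60°.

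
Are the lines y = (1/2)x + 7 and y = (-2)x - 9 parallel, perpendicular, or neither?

Slope of line 1: m1 = 1/2
Slope of line 2: m2 = -2
m1 * m2 = (1/2) * (-2) = -1 = -1, so the lines are perpendicular.

Perpendicular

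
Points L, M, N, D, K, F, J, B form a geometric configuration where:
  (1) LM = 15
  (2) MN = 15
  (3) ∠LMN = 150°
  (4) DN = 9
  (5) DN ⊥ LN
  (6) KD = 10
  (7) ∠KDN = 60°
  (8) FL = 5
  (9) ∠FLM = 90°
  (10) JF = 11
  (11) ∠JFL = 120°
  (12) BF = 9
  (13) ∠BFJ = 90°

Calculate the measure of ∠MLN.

Step 1: By the law of cosines on triangle LMN: LN² = 15² + 15² − 2·15·15·cos(150°) = 839.71, so LN ≈ 28.98.
Step 2: By the inverse law of cosines on triangle MLN: cos(∠MLN) = (15² + 28.98² − 15²) / (2·15·28.98) = 839.71/869.33 = 0.9659, so ∠MLN = 15°.

Therefore, the measure of angle ∠MLN = 15°.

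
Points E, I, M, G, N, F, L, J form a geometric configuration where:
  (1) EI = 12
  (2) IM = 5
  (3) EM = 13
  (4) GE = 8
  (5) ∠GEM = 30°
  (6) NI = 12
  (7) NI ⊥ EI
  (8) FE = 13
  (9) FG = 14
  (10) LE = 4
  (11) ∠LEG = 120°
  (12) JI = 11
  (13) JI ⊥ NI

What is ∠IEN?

Step 1: By the law of cosines on triangle EIN: EN² = 12² + 12² − 2·12·12·cos(90°) = 288, so EN = 12·√2.
Step 2: By the inverse law of cosines on triangle IEN: cos(∠IEN) = (12² + (12·√2)² − 12²) / (2·12·12·√2) = 288/407.29 = 0.7071, so ∠IEN = 45°.

Therefore, the measure of angle ∠IEN = 45°.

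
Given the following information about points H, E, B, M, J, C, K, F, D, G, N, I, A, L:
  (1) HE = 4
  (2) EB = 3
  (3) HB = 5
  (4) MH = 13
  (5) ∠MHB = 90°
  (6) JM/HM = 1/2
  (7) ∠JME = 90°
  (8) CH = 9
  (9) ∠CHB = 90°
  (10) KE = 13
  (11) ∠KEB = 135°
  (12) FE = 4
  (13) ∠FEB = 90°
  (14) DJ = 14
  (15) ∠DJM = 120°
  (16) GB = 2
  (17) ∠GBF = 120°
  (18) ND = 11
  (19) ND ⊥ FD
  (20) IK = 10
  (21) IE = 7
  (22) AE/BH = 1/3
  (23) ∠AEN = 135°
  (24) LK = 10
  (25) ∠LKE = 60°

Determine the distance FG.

Step 1: By the law of cosines on triangle BEF: BF² = 3² + 4² − 2·3·4·cos(90°) = 25, so BF = 5.
Step 2: By the law of cosines on triangle FBG: FG² = 5² + 2² − 2·5·2·cos(120°) = 39, so FG = √39.

Therefore, the length of FG = √39.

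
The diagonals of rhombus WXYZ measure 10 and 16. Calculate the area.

Area = (10 * 16) / 2 = 160 / 2 = 80

80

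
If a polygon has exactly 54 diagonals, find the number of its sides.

Using d = n(n - 3)/2, we solve 54 = n(n - 3)/2.
So n(n - 3) = 108.
Testing n = 12: 12 * 9 = 108 = 108. Correct.
The polygon has 12 sides.

12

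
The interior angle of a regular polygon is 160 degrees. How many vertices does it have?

Each interior angle of a regular n-gon is (n - 2) * 180 / n.
Setting this equal to 160:
(n - 2) * 180 / n = 160
Each exterior angle = 180 - 160 = 20 degrees.
Since exterior angles sum to 360: n = 360 / 20 = 18.

18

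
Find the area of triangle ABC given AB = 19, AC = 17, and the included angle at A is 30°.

Area = (1/2)(19)(17) sin(30°) = (1/2)(19)(17)(1/2) = 323/4

323/4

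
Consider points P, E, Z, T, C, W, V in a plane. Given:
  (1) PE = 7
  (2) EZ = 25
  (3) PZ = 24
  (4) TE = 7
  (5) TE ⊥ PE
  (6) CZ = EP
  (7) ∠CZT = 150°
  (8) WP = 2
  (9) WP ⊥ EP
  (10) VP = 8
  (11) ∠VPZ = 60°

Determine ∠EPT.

Step 1: By the law of cosines on triangle PET: PT² = 7² + 7² − 2·7·7·cos(90°) = 98, so PT = 7·√2.
Step 2: By the inverse law of cosines on triangle EPT: cos(∠EPT) = (7² + (7·√2)² − 7²) / (2·7·7·√2) = 98/138.59 = 0.7071, so ∠EPT = 45°.

Therefore, the measure of angle ∠EPT = 45°.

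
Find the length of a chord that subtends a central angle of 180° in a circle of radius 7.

Chord = 2(7) sin(90°) = 14

14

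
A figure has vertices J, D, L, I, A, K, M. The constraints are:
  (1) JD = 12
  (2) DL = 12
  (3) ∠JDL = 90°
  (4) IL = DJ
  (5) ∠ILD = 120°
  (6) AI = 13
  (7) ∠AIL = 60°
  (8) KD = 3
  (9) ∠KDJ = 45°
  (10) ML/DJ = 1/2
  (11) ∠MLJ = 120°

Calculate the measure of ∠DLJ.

Step 1: By the law of cosines on triangle LDJ: LJ² = 12² + 12² − 2·12·12·cos(90°) = 288, so LJ = 12·√2.
Step 2: By the inverse law of cosines on triangle DLJ: cos(∠DLJ) = (12² + (12·√2)² − 12²) / (2·12·12·√2) = 288/407.29 = 0.7071, so ∠DLJ = 45°.

Therefore, the measure of angle ∠DLJ = 45°.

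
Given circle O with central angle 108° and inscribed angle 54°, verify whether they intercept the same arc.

By the inscribed angle theorem, if both angles subtend the same arc, the inscribed angle must be half the central angle.
Half of 108° = 54°, which equals the given inscribed angle of 54°.
Therefore, yes, they correspond to the same arc.

Yes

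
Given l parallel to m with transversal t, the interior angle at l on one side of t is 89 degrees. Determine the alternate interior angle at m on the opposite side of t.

Alternate interior angles are equal: 89 degrees.

89 degrees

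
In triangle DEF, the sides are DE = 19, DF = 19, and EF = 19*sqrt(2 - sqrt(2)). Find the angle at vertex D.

When all three sides of a triangle are known, the law of cosines can be rearranged to find any angle.
cos(C) = (a² + b² - c²) / (2ab) gives cos(D) = sqrt(2)/2.
Taking the inverse cosine: D = 45°.

45°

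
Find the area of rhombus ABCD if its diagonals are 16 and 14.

Area = (16 * 14) / 2 = 224 / 2 = 112

112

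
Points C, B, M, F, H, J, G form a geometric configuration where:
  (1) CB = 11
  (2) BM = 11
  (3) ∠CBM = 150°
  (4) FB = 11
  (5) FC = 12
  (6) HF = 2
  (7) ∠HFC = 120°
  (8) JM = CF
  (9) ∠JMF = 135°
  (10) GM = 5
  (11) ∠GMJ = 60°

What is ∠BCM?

Step 1: By the law of cosines on triangle CBM: CM² = 11² + 11² − 2·11·11·cos(150°) = 451.58, so CM ≈ 21.25.
Step 2: By the inverse law of cosines on triangle BCM: cos(∠BCM) = (11² + 21.25² − 11²) / (2·11·21.25) = 451.58/467.51 = 0.9659, so ∠BCM = 15°.

Therefore, the measure of angle ∠BCM = 15°.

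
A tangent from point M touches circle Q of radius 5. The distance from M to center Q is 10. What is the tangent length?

Let T be the point of tangency. Then QT ⊥ MT (radius ⊥ tangent).
In right triangle QTM: QM² = QT² + MT²
10² = 5² + MT²
MT² = 75, MT = 5*sqrt(3)

5*sqrt(3)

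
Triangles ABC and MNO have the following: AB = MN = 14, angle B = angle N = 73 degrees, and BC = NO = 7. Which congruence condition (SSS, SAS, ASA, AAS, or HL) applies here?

The given information provides:
AB = MN = 14, angle B = angle N = 73 degrees, and BC = NO = 7
This matches the SAS congruence theorem.
Two pairs of corresponding sides and the included angle are equal (Side-Angle-Side).

SAS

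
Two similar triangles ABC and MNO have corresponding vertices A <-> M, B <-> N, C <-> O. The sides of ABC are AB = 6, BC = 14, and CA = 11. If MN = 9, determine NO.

Similar triangles have proportional sides. Setting up the proportion:
MN / AB = NO / BC
9 / 6 = NO / 14
NO = 14 * 9 / 6 = 21.

21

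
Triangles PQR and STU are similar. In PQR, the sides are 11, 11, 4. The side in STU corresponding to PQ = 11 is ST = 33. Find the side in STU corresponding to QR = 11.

Since the triangles are similar, the ratio of corresponding sides is constant.
Scale factor k = ST / PQ = 33 / 11 = 3
TU = k * QR = 3 * 11 = 33

33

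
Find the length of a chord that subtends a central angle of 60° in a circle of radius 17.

Chord length = 2r sin(θ/2)
= 2 × 17 × sin(60°/2)
= 2 × 17 × sin(30°)
= 17

17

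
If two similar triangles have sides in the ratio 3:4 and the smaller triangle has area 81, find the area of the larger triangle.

For similar figures, the area ratio equals the square of the side ratio.
Side ratio (the smaller triangle to the larger triangle) = 3:4, so area ratio = 3^2:4^2 = 9:16.
If the area of the smaller triangle is 81, then the area of the larger triangle = 81 * (16/9) = 144.

144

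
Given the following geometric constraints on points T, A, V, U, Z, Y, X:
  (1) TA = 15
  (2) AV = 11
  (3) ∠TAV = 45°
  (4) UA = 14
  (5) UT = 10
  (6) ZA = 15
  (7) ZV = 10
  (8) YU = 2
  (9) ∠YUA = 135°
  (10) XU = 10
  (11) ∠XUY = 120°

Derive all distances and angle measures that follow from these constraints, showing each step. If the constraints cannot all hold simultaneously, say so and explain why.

The constraints are consistent.

Step 1: From TA = 15, AV = 11, and ∠TAV = 45°, by the law of cosines:
  TV² = TA² + AV² - 2·TA·AV·cos(45°) = 225 + 121 - 233.3 = 112.7
  TV ≈ 10.61

Step 2: From AU = 14, UY = 2, and ∠AUY = 135°, by the law of cosines:
  AY² = AU² + UY² - 2·AU·UY·cos(135°) = 196 + 4 + 39.6 = 239.6
  AY ≈ 15.48

Step 3: From YU = 2, UX = 10, and ∠YUX = 120°, by the law of cosines:
  YX² = YU² + UX² - 2·YU·UX·cos(120°) = 4 + 100 + 20 = 124
  YX = 2·√31

Step 4: From TA = 15, TU = 10, AU = 14, by the inverse law of cosines:
  cos(∠ATU) = (TA² + TU² - AU²) / (2·TA·TU)
  ∠ATU = 64.53°

Step 5: From AT = 15, AU = 14, TU = 10, by the inverse law of cosines:
  cos(∠TAU) = (AT² + AU² - TU²) / (2·AT·AU)
  ∠TAU = 40.16°

Step 6: From AV = 11, AZ = 15, VZ = 10, by the inverse law of cosines:
  cos(∠VAZ) = (AV² + AZ² - VZ²) / (2·AV·AZ)
  ∠VAZ = 41.8°

Step 7: From VA = 11, VZ = 10, AZ = 15, by the inverse law of cosines:
  cos(∠AVZ) = (VA² + VZ² - AZ²) / (2·VA·VZ)
  ∠AVZ = 91.04°

Step 8: From UA = 14, UT = 10, AT = 15, by the inverse law of cosines:
  cos(∠AUT) = (UA² + UT² - AT²) / (2·UA·UT)
  ∠AUT = 75.31°

Step 9: From ZA = 15, ZV = 10, AV = 11, by the inverse law of cosines:
  cos(∠AZV) = (ZA² + ZV² - AV²) / (2·ZA·ZV)
  ∠AZV = 47.16°

Step 10: From TA = 15, TV = 10.61, AV = 11, by the inverse law of cosines:
  cos(∠ATV) = (TA² + TV² - AV²) / (2·TA·TV)
  ∠ATV = 47.12°

Step 11: From AU = 14, AY = 15.48, UY = 2, by the inverse law of cosines:
  cos(∠UAY) = (AU² + AY² - UY²) / (2·AU·AY)
  ∠UAY = 5.24°

Step 12: From VA = 11, VT = 10.61, AT = 15, by the inverse law of cosines:
  cos(∠AVT) = (VA² + VT² - AT²) / (2·VA·VT)
  ∠AVT = 87.88°

Step 13: From YA = 15.48, YU = 2, AU = 14, by the inverse law of cosines:
  cos(∠AYU) = (YA² + YU² - AU²) / (2·YA·YU)
  ∠AYU = 39.76°

Step 14: From YU = 2, YX = 2·√31, UX = 10, by the inverse law of cosines:
  cos(∠UYX) = (YU² + YX² - UX²) / (2·YU·YX)
  ∠UYX = 51.05°

Step 15: From XU = 10, XY = 2·√31, UY = 2, by the inverse law of cosines:
  cos(∠UXY) = (XU² + XY² - UY²) / (2·XU·XY)
  ∠UXY = 8.95°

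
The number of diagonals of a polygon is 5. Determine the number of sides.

Using d = n(n - 3)/2, we solve 5 = n(n - 3)/2.
So n(n - 3) = 10.
Testing n = 5: 5 * 2 = 10 = 10. Correct.
The polygon has 5 sides.

5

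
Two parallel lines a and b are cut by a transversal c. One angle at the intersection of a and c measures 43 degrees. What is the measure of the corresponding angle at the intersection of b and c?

Corresponding angles formed by parallel lines and a transversal are equal.
The given angle is 43 degrees.
The corresponding angle = 43 degrees.

43 degrees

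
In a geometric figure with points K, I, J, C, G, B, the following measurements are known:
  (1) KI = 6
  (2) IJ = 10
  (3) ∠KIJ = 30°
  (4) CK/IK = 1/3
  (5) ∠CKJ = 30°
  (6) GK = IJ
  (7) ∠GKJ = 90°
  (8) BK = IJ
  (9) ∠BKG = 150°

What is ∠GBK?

From the given relations: BK = IJ = 10; GK = IJ = 10.
Step 1: By the law of cosines on triangle BKG: BG² = 10² + 10² − 2·10·10·cos(150°) = 373.21, so BG ≈ 19.32.
Step 2: By the inverse law of cosines on triangle GBK: cos(∠GBK) = (19.32² + 10² − 10²) / (2·19.32·10) = 373.21/386.37 = 0.9659, so ∠GBK = 15°.

Therefore, the measure of angle ∠GBK = 15°.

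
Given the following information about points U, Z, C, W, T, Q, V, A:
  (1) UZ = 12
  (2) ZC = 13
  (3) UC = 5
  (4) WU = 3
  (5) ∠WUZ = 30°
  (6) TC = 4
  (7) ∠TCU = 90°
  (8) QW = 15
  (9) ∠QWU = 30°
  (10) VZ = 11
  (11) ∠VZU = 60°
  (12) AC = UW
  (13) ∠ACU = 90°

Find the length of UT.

Step 1: By the law of cosines on triangle UCT: UT² = 5² + 4² − 2·5·4·cos(90°) = 41, so UT = √41.

Therefore, the length of UT = √41.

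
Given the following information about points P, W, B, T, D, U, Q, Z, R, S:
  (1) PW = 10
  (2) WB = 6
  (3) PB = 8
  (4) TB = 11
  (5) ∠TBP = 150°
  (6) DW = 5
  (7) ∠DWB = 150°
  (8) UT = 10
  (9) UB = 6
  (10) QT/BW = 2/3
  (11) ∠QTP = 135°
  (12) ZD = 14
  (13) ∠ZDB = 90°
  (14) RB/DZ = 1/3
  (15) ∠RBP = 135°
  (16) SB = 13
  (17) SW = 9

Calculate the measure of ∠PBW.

Step 1: By the inverse law of cosines on triangle PBW: cos(∠PBW) = (8² + 6² − 10²) / (2·8·6) = 0/96 = 0, so ∠PBW = 90°.

Therefore, the measure of angle ∠PBW = 90°.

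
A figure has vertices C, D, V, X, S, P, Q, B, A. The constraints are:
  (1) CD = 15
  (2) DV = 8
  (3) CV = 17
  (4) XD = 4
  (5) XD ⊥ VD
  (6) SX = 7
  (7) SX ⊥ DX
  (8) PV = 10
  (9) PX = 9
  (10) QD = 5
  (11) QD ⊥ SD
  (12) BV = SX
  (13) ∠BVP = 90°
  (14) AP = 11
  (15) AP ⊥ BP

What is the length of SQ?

Step 1: By the law of cosines on triangle SXD: SD² = 7² + 4² − 2·7·4·cos(90°) = 65, so SD = √65.
Step 2: By the law of cosines on triangle SDQ: SQ² = √65² + 5² − 2·√65·5·cos(90°) = 90, so SQ = 3·√10.

Therefore, the length of SQ = 3·√10.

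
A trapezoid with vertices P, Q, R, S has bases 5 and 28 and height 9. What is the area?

Area of a trapezoid = (base1 + base2) * height / 2
Area = (5 + 28) * 9 / 2
Area = 33 * 9 / 2
Area = 297 / 2
Area = 297/2

297/2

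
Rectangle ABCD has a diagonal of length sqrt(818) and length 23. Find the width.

Using the Pythagorean theorem: d^2 = a^2 + b^2
b^2 = d^2 - a^2
b^2 = 818 - 529
b^2 = 289
b = sqrt(289) = 17

17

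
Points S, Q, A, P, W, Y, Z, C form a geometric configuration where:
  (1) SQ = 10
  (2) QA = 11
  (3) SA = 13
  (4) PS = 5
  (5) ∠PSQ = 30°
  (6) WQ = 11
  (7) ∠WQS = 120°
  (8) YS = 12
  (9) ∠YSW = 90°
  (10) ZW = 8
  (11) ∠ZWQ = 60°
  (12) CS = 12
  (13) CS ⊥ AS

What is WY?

Step 1: By the law of cosines on triangle SQW: SW² = 10² + 11² − 2·10·11·cos(120°) = 331, so SW ≈ 18.19.
Step 2: By the law of cosines on triangle WSY: WY² = 18.19² + 12² − 2·18.19·12·cos(90°) = 475, so WY = 5·√19.

Therefore, the length of WY = 5·√19.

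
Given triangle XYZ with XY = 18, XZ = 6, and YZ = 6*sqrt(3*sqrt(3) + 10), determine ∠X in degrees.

By the inverse law of cosines: cos(X) = (XY² + XZ² - YZ²) / (2 × XY × XZ)
cos(X) = (18² + 6² - (6*sqrt(3*sqrt(3) + 10))²) / (2 × 18 × 6)
cos(X) = (324 + 36 - (108*sqrt(3) + 360)) / 216
cos(X) = -sqrt(3)/2
X = arccos(-sqrt(3)/2) = 150°

150°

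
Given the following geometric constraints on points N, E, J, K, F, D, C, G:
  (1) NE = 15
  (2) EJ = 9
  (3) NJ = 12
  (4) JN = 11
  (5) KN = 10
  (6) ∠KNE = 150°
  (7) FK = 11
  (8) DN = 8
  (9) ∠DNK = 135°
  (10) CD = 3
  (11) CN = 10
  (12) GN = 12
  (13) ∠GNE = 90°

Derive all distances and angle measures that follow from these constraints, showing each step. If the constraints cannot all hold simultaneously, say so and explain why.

These constraints are not satisfiable: (3) NJ = 12 and (4) JN = 11 assign two different lengths to the same segment. No planar figure meets all of them, so nothing further can be derived.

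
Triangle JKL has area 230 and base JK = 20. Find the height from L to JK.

height = 2 * 230 / 20 = 23

23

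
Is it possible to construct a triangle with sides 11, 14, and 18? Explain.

For three segments to close into a triangle, no single side can be as long as the other two combined.
The longest side is 18, and 11 + 14 = 25 > 18.
A triangle can be formed.

Yes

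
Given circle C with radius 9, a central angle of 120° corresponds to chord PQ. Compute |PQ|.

Chord length = 2r sin(θ/2)
= 2 × 9 × sin(120°/2)
= 2 × 9 × sin(60°)
= 9*sqrt(3)

9*sqrt(3)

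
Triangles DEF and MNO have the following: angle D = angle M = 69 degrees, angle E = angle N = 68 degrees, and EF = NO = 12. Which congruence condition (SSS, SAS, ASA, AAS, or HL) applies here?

The given information matches AAS: Two pairs of corresponding angles and a non-included side are equal (Angle-Angle-Side).

AAS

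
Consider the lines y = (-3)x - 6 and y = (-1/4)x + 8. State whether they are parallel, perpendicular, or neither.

Slope of line 1: m1 = -3
Slope of line 2: m2 = -1/4
m1 != m2 and m1*m2 = 3/4 != -1. Neither.

Neither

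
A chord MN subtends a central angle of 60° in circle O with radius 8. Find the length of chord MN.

Chord = 2(8) sin(30°) = 8

8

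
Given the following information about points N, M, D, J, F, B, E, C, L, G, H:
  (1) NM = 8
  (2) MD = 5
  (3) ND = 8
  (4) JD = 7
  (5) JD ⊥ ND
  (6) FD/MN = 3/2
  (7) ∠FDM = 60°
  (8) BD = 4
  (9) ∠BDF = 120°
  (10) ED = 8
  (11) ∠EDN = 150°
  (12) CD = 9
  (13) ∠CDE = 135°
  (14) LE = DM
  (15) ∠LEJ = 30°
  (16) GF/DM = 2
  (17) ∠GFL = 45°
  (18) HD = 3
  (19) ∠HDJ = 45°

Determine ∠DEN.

Step 1: By the law of cosines on triangle EDN: EN² = 8² + 8² − 2·8·8·cos(150°) = 238.85, so EN ≈ 15.45.
Step 2: By the inverse law of cosines on triangle DEN: cos(∠DEN) = (8² + 15.45² − 8²) / (2·8·15.45) = 238.85/247.28 = 0.9659, so ∠DEN = 15°.

Therefore, the measure of angle ∠DEN = 15°.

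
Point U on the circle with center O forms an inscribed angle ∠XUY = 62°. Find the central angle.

The inscribed angle theorem states that a central angle is always twice any inscribed angle that subtends the same arc.
Since the inscribed angle is 62°, the central angle = 2 × 62° = 124°.

124°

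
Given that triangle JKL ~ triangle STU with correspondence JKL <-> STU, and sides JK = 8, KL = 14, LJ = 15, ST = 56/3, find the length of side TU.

Since the triangles are similar, the ratio of corresponding sides is constant.
Scale factor k = ST / JK = 56/3 / 8 = 7/3
TU = k * KL = 7/3 * 14 = 98/3

98/3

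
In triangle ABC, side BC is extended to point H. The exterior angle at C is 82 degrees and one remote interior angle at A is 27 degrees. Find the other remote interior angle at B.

By the exterior angle theorem: exterior angle = sum of remote interior angles.
82 = 27 + angle B
angle B = 82 - 27 = 55 degrees

55 degrees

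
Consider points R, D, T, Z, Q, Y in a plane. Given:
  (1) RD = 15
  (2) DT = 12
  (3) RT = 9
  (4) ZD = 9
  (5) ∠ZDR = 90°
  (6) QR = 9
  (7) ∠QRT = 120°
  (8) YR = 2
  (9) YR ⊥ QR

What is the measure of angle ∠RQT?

Step 1: By the law of cosines on triangle QRT: QT² = 9² + 9² − 2·9·9·cos(120°) = 243, so QT = 9·√3.
Step 2: By the inverse law of cosines on triangle RQT: cos(∠RQT) = (9² + (9·√3)² − 9²) / (2·9·9·√3) = 243/280.59 = 0.866, so ∠RQT = 30°.

Therefore, the measure of angle ∠RQT = 30°.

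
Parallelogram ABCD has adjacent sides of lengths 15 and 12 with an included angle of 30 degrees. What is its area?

Area = 15 * 12 * sin(30°) = 180 * 1/2 = 90

90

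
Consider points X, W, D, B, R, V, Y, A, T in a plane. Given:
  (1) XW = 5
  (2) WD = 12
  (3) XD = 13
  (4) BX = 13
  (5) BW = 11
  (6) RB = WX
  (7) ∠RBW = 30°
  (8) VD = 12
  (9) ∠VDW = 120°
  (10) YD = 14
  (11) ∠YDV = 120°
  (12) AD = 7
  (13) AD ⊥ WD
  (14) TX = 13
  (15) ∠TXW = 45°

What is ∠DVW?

Step 1: By the law of cosines on triangle VDW: VW² = 12² + 12² − 2·12·12·cos(120°) = 432, so VW = 12·√3.
Step 2: By the inverse law of cosines on triangle DVW: cos(∠DVW) = (12² + (12·√3)² − 12²) / (2·12·12·√3) = 432/498.83 = 0.866, so ∠DVW = 30°.

Therefore, the measure of angle ∠DVW = 30°.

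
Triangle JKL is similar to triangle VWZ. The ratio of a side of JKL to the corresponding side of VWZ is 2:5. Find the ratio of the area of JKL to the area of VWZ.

Area scales with the square of linear dimensions. If every length is multiplied by 2/5, then the area is multiplied by (2/5)^2 = 4/25.
The area ratio is 4:25.

4:25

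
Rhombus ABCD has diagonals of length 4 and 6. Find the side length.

In a rhombus, the diagonals bisect each other perpendicularly, creating four congruent right triangles.
Each triangle has legs 2 (half of 4) and 3 (half of 6).
The hypotenuse of each right triangle is a side of the rhombus:
side = sqrt(2^2 + 3^2) = sqrt(13)

sqrt(13)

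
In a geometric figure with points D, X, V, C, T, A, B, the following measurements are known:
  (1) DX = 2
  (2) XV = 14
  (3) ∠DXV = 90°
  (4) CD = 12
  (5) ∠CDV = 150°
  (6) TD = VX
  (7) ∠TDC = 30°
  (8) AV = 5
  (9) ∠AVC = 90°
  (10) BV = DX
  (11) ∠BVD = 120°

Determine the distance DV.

Step 1: By the law of cosines on triangle DXV: DV² = 2² + 14² − 2·2·14·cos(90°) = 200, so DV = 10·√2.

Therefore, the length of DV = 10·√2.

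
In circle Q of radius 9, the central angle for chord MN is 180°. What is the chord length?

Chord = 2(9) sin(90°) = 18

18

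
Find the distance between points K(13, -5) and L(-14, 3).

The horizontal distance is |-14 - 13| = 27 and the vertical distance is |3 - -5| = 8.
By the Pythagorean theorem, d = sqrt(27^2 + 8^2) = sqrt(793).

sqrt(793)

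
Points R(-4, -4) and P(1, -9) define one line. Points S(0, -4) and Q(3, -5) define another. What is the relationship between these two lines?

Slope of line 1: m1 = (-9 - -4)/(1 - -4) = -5/5 = -1
Slope of line 2: m2 = (-5 - -4)/(3 - 0) = -1/3 = -1/3
m1 != m2 (-1 != -1/3), so not parallel.
m1 * m2 = (-1) * (-1/3) = 1/3 != -1, so not perpendicular.
The lines are neither parallel nor perpendicular.

Neither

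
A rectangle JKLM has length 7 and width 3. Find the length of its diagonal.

d = sqrt(7^2 + 3^2) = sqrt(58)

sqrt(58)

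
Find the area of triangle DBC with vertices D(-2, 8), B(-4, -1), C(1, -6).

Shoelace: Area = (1/2)|-2(-1--6) + -4(-6-8) + 1(8--1)| = (1/2)(55) = 55/2

55/2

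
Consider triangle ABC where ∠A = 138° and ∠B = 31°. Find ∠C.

angle C = 180 - 138 - 31 = 11 degrees.

11 degrees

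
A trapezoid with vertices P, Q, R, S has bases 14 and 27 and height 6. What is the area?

Area of a trapezoid = (base1 + base2) * height / 2
Area = (14 + 27) * 6 / 2
Area = 41 * 6 / 2
Area = 246 / 2
Area = 123

123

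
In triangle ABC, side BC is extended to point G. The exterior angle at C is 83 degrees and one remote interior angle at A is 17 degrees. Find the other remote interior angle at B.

By the exterior angle theorem: exterior angle = sum of remote interior angles.
83 = 17 + angle B
angle B = 83 - 17 = 66 degrees

66 degrees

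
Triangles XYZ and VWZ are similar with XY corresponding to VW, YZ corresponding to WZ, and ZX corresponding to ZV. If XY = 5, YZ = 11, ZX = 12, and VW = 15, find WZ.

Since the triangles are similar, the ratio of corresponding sides is constant.
Scale factor k = VW / XY = 15 / 5 = 3
WZ = k * YZ = 3 * 11 = 33

33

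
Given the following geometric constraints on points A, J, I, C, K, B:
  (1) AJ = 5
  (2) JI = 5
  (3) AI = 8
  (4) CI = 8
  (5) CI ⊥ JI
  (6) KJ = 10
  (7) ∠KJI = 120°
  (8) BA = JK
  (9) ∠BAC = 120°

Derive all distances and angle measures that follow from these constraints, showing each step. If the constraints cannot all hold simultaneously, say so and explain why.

The constraints are consistent.

From the given relations:
  BA = JK = 10

Step 1: From JI = 5, IC = 8, and ∠JIC = 90°, by the law of cosines:
  JC² = JI² + IC² - 2·JI·IC·cos(90°) = 25 + 64 - 0 = 89
  JC = √89

Step 2: From IJ = 5, JK = 10, and ∠IJK = 120°, by the law of cosines:
  IK² = IJ² + JK² - 2·IJ·JK·cos(120°) = 25 + 100 + 50 = 175
  IK = 5·√7

Step 3: From AI = 8, AJ = 5, IJ = 5, by the inverse law of cosines:
  cos(∠IAJ) = (AI² + AJ² - IJ²) / (2·AI·AJ)
  ∠IAJ = 36.87°

Step 4: From JA = 5, JI = 5, AI = 8, by the inverse law of cosines:
  cos(∠AJI) = (JA² + JI² - AI²) / (2·JA·JI)
  ∠AJI = 106.26°

Step 5: From IA = 8, IJ = 5, AJ = 5, by the inverse law of cosines:
  cos(∠AIJ) = (IA² + IJ² - AJ²) / (2·IA·IJ)
  ∠AIJ = 36.87°

Step 6: From JC = √89, JI = 5, CI = 8, by the inverse law of cosines:
  cos(∠CJI) = (JC² + JI² - CI²) / (2·JC·JI)
  ∠CJI = 57.99°

Step 7: From IJ = 5, IK = 5·√7, JK = 10, by the inverse law of cosines:
  cos(∠JIK) = (IJ² + IK² - JK²) / (2·IJ·IK)
  ∠JIK = 40.89°

Step 8: From CI = 8, CJ = √89, IJ = 5, by the inverse law of cosines:
  cos(∠ICJ) = (CI² + CJ² - IJ²) / (2·CI·CJ)
  ∠ICJ = 32.01°

Step 9: From KI = 5·√7, KJ = 10, IJ = 5, by the inverse law of cosines:
  cos(∠IKJ) = (KI² + KJ² - IJ²) / (2·KI·KJ)
  ∠IKJ = 19.11°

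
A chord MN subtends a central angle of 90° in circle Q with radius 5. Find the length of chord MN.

Chord = 2(5) sin(45°) = 5*sqrt(2)

5*sqrt(2)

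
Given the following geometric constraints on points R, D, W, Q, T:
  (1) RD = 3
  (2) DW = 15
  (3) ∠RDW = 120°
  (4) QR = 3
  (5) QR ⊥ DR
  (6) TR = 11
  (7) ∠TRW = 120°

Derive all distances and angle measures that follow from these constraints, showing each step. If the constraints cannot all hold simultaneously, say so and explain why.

The constraints are consistent.

Step 1: From RD = 3, DW = 15, and ∠RDW = 120°, by the law of cosines:
  RW² = RD² + DW² - 2·RD·DW·cos(120°) = 9 + 225 + 45 = 279
  RW = 3·√31

Step 2: From DR = 3, RQ = 3, and ∠DRQ = 90°, by the law of cosines:
  DQ² = DR² + RQ² - 2·DR·RQ·cos(90°) = 9 + 9 - 0 = 18
  DQ = 3·√2

Step 3: From WR = 3·√31, RT = 11, and ∠WRT = 120°, by the law of cosines:
  WT² = WR² + RT² - 2·WR·RT·cos(120°) = 279 + 121 + 183.7 = 583.7
  WT ≈ 24.16

Step 4: From RD = 3, RW = 3·√31, DW = 15, by the inverse law of cosines:
  cos(∠DRW) = (RD² + RW² - DW²) / (2·RD·RW)
  ∠DRW = 51.05°

Step 5: From DQ = 3·√2, DR = 3, QR = 3, by the inverse law of cosines:
  cos(∠QDR) = (DQ² + DR² - QR²) / (2·DQ·DR)
  ∠QDR = 45°

Step 6: From WD = 15, WR = 3·√31, DR = 3, by the inverse law of cosines:
  cos(∠DWR) = (WD² + WR² - DR²) / (2·WD·WR)
  ∠DWR = 8.95°

Step 7: From QD = 3·√2, QR = 3, DR = 3, by the inverse law of cosines:
  cos(∠DQR) = (QD² + QR² - DR²) / (2·QD·QR)
  ∠DQR = 45°

Step 8: From WR = 3·√31, WT = 24.16, RT = 11, by the inverse law of cosines:
  cos(∠RWT) = (WR² + WT² - RT²) / (2·WR·WT)
  ∠RWT = 23.22°

Step 9: From TR = 11, TW = 24.16, RW = 3·√31, by the inverse law of cosines:
  cos(∠RTW) = (TR² + TW² - RW²) / (2·TR·TW)
  ∠RTW = 36.78°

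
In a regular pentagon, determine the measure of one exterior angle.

Each exterior angle of a regular n-gon is 360 / n.
For n = 5: 360 / 5 = 72 degrees.

72 degrees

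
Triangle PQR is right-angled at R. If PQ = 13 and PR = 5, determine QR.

Rearranging the Pythagorean theorem to solve for the unknown leg:
leg^2 = hypotenuse^2 - known_leg^2 = 169 - 25 = 144
leg = sqrt(144) = 12.

12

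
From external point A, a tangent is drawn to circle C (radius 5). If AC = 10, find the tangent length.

tangent = √(d² - r²) = √(10² - 5²) = √(100 - 25) = √75 = 5*sqrt(3)

5*sqrt(3)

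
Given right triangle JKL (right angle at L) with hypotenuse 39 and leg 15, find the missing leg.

Rearranging the Pythagorean theorem to solve for the unknown leg:
leg^2 = hypotenuse^2 - known_leg^2 = 1521 - 225 = 1296
leg = sqrt(1296) = 36.

36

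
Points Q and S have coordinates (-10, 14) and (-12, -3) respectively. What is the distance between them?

The horizontal distance is |-12 - -10| = 2 and the vertical distance is |-3 - 14| = 17.
By the Pythagorean theorem, d = sqrt(2^2 + 17^2) = sqrt(293).

sqrt(293)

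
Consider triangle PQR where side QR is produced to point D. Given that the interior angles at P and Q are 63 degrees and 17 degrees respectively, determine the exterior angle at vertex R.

The interior angle at R is 180 - 63 - 17 = 100 degrees.
The exterior angle and interior angle at R are supplementary:
Exterior angle = 180 - 100 = 80 degrees.

80 degrees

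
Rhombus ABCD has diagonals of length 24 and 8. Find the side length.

Half-diagonals are 12 and 4. side = sqrt(12^2 + 4^2) = sqrt(160) = 4*sqrt(10)

4*sqrt(10)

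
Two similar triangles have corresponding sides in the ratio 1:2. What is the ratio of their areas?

Area ratio = (side ratio)^2 = (1/2)^2 = 1:4.

1:4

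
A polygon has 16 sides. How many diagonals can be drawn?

Total line segments between 16 vertices = C(16,2) = 120.
Subtract the 16 sides: 120 - 16 = 104 diagonals.

104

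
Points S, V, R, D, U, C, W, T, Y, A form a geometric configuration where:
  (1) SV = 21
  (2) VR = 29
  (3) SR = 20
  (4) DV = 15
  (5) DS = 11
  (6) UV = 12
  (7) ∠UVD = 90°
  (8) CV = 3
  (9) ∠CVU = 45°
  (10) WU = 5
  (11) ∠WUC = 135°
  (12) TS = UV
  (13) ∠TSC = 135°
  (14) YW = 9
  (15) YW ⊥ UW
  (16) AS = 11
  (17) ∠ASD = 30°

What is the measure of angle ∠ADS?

Step 1: By the law of cosines on triangle DSA: DA² = 11² + 11² − 2·11·11·cos(30°) = 32.42, so DA ≈ 5.69.
Step 2: By the inverse law of cosines on triangle ADS: cos(∠ADS) = (5.69² + 11² − 11²) / (2·5.69·11) = 32.42/125.27 = 0.2588, so ∠ADS = 75°.

Therefore, the measure of angle ∠ADS = 75°.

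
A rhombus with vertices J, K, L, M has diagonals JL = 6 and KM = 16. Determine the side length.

The diagonals of a rhombus bisect each other at right angles.
Half-diagonals: 6/2 = 3 and 16/2 = 8
side = sqrt(3^2 + 8^2)
side = sqrt(9 + 64)
side = sqrt(73)

sqrt(73)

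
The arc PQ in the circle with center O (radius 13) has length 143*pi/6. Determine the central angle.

The full circumference is 2πr = 26*pi.
The arc is 143*pi/6 / 26*pi = 11/12 of the full circle.
So the central angle = 11/12 × 360° = 330°.

330°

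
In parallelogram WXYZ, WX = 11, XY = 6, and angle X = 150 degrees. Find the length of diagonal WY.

Law of cosines: d^2 = 11^2 + 6^2 - 2(11)(6)cos(150°) = 66*sqrt(3) + 157, so d = sqrt(66*sqrt(3) + 157).

sqrt(66*sqrt(3) + 157)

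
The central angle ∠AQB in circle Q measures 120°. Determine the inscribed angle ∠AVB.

An inscribed angle intercepts an arc from a point on the circle, while the central angle intercepts the same arc from the center.
The inscribed angle is always half the central angle: 120° / 2 = 60°.

60°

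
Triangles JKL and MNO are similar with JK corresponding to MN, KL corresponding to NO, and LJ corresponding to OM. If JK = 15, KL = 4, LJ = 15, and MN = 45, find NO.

Similar triangles have proportional sides. Setting up the proportion:
MN / JK = NO / KL
45 / 15 = NO / 4
NO = 4 * 45 / 15 = 12.

12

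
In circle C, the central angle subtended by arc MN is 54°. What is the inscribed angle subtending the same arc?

By the inscribed angle theorem, the inscribed angle is half the central angle.
Inscribed angle = 54° / 2 = 27°

27°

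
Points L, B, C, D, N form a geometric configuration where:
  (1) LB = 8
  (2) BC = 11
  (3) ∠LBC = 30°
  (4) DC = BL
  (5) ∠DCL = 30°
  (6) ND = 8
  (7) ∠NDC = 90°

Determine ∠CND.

From the given relations: DC = BL = 8.
Step 1: By the law of cosines on triangle NDC: NC² = 8² + 8² − 2·8·8·cos(90°) = 128, so NC = 8·√2.
Step 2: By the inverse law of cosines on triangle CND: cos(∠CND) = ((8·√2)² + 8² − 8²) / (2·8·√2·8) = 128/181.02 = 0.7071, so ∠CND = 45°.

Therefore, the measure of angle ∠CND = 45°.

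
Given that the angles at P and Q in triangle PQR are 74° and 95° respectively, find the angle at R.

By the triangle angle sum property, the three interior angles of any triangle add up to 180°.
We know angle P = 74° and angle Q = 95°, so their sum is 169°.
Therefore angle R = 180° - 169° = 11°.

11 degrees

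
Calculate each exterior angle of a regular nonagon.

Each exterior angle of a regular n-gon is 360 / n.
For n = 9: 360 / 9 = 40 degrees.

40 degrees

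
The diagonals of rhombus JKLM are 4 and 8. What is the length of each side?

The diagonals of a rhombus bisect each other at right angles.
Half-diagonals: 4/2 = 2 and 8/2 = 4
side = sqrt(2^2 + 4^2)
side = sqrt(4 + 16)
side = sqrt(20) = 2*sqrt(5)

2*sqrt(5)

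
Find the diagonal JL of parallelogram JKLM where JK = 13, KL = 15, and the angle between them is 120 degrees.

The diagonal of a parallelogram can be found by treating two adjacent sides and the diagonal as a triangle.
Applying the law of cosines with sides 13, 15 and included angle 120°:
d^2 = 169 + 225 - 390*cos(120°) = 589
d = sqrt(589)

sqrt(589)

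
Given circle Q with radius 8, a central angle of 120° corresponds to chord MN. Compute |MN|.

Chord length = 2r sin(θ/2)
= 2 × 8 × sin(120°/2)
= 2 × 8 × sin(60°)
= 8*sqrt(3)

8*sqrt(3)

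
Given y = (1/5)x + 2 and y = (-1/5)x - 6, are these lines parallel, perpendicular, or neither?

Slope of line 1: m1 = 1/5
Slope of line 2: m2 = -1/5
m1 != m2 (1/5 != -1/5), so not parallel.
m1 * m2 = (1/5) * (-1/5) = -1/25 != -1, so not perpendicular.
The lines are neither parallel nor perpendicular.

Neither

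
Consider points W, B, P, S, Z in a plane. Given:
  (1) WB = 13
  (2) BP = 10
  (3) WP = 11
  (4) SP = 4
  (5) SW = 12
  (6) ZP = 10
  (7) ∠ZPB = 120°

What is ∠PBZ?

Step 1: By the law of cosines on triangle BPZ: BZ² = 10² + 10² − 2·10·10·cos(120°) = 300, so BZ = 10·√3.
Step 2: By the inverse law of cosines on triangle PBZ: cos(∠PBZ) = (10² + (10·√3)² − 10²) / (2·10·10·√3) = 300/346.41 = 0.866, so ∠PBZ = 30°.

Therefore, the measure of angle ∠PBZ = 30°.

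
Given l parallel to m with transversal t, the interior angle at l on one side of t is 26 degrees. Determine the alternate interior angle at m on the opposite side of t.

Alternate interior angles are equal: 26 degrees.

26 degrees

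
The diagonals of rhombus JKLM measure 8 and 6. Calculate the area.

The diagonals of a rhombus divide it into four right triangles.
Each triangle has legs 8/ 2 = 4 and 6/2 = 3, so each has area (1/2)*4*3 = 6.
Four such triangles give total area = (d1 * d2) / 2 = 24.

24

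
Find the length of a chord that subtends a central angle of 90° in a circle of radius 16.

Chord length = 2r sin(θ/2)
= 2 × 16 × sin(90°/2)
= 2 × 16 × sin(45°)
= 16*sqrt(2)

16*sqrt(2)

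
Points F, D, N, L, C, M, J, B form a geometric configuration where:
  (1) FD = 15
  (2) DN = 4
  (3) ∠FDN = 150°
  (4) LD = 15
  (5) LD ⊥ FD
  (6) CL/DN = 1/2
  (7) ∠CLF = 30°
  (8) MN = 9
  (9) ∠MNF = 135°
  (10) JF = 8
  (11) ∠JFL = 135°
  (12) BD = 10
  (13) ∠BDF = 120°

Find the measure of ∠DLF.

Step 1: By the law of cosines on triangle LDF: LF² = 15² + 15² − 2·15·15·cos(90°) = 450, so LF = 15·√2.
Step 2: By the inverse law of cosines on triangle DLF: cos(∠DLF) = (15² + (15·√2)² − 15²) / (2·15·15·√2) = 450/636.4 = 0.7071, so ∠DLF = 45°.

Therefore, the measure of angle ∠DLF = 45°.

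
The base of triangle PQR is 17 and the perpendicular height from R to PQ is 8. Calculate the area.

Area = (1/2)(17)(8) = 68

68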